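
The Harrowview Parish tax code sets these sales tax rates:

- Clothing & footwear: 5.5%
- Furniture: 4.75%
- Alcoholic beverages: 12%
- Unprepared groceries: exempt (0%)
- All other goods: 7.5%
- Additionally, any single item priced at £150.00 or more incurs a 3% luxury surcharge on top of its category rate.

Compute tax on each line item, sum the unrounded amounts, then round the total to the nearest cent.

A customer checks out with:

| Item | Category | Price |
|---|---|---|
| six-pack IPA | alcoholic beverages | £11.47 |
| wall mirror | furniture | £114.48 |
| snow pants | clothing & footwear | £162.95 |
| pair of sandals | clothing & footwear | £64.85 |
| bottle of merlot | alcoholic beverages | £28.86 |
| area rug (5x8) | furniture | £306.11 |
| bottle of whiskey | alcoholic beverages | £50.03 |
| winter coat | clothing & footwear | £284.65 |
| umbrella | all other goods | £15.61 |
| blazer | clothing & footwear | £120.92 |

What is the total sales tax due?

Six-pack IPA £11.47: alcoholic beverages → 12% → £1.3764
Wall mirror £114.48: furniture → 4.75% → £5.4378
Snow pants £162.95: clothing & footwear → 5.5% + 3% surcharge = 8.5% → £13.85075
Pair of sandals £64.85: clothing & footwear → 5.5% → £3.56675
Bottle of merlot £28.86: alcoholic beverages → 12% → £3.4632
Area rug (5x8) £306.11: furniture → 4.75% + 3% surcharge = 7.75% → £23.723525
Bottle of whiskey £50.03: alcoholic beverages → 12% → £6.0036
Winter coat £284.65: clothing & footwear → 5.5% + 3% surcharge = 8.5% → £24.19525
Umbrella £15.61: all other goods → 7.5% → £1.17075
Blazer £120.92: clothing & footwear → 5.5% → £6.6506
Unrounded tax sum = £89.438625 → £89.44

£89.44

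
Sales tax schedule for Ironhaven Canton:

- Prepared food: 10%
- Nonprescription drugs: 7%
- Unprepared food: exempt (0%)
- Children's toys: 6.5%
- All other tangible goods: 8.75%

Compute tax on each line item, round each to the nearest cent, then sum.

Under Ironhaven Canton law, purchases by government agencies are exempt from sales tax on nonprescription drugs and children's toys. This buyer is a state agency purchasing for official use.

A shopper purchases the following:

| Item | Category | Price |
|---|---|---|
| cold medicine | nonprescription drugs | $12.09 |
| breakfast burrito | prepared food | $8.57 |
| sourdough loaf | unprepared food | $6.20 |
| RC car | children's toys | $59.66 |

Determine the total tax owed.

Cold medicine $12.09: nonprescription drugs, buyer-exempt → 0% → $0.00
Breakfast burrito $8.57: prepared food → 10% → $0.86
Sourdough loaf $6.20: unprepared food → 0% → $0.00
RC car $59.66: children's toys, buyer-exempt → 0% → $0.00
Total tax = $0.86

$0.86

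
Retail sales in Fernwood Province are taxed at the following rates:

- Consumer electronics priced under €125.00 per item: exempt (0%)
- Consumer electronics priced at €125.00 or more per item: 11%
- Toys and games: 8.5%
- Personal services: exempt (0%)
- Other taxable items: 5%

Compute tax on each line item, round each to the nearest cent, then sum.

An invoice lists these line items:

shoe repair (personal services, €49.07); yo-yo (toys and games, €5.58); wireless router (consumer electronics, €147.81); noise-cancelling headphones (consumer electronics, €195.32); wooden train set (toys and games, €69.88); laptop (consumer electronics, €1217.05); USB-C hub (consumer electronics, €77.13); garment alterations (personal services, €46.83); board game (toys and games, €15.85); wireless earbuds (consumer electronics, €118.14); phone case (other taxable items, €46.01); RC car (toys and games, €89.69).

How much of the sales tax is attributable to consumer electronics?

€171.63

Wireless router €147.81: consumer electronics, €125.00 or more → 11% → €16.26
Noise-cancelling headphones €195.32: consumer electronics, €125.00 or more → 11% → €21.49
Laptop €1217.05: consumer electronics, €125.00 or more → 11% → €133.88
USB-C hub €77.13: consumer electronics, under €125.00 → 0% → €0.00
Wireless earbuds €118.14: consumer electronics, under €125.00 → 0% → €0.00
Tax on consumer electronics = €16.26 + €21.49 + €133.88 + €0.00 + €0.00 = €171.63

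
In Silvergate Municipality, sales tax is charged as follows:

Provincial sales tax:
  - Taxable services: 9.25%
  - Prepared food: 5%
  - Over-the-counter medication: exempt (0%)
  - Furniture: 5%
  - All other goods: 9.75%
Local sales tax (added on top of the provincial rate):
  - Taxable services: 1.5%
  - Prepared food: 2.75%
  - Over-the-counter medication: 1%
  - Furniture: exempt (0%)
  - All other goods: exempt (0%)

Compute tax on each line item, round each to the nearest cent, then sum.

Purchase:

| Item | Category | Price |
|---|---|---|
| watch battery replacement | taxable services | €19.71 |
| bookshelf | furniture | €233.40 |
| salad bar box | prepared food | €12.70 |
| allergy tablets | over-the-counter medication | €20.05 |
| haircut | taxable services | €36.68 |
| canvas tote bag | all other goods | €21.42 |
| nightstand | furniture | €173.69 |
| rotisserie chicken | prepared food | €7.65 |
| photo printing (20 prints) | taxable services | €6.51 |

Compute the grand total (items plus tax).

€562.78

Watch battery replacement €19.71: taxable services → 9.25% + 1.5% local = 10.75% → €2.12
Bookshelf €233.40: furniture → 5% + 0% local = 5% → €11.67
Salad bar box €12.70: prepared food → 5% + 2.75% local = 7.75% → €0.98
Allergy tablets €20.05: over-the-counter medication → 0% + 1% local = 1% → €0.20
Haircut €36.68: taxable services → 9.25% + 1.5% local = 10.75% → €3.94
Canvas tote bag €21.42: all other goods → 9.75% + 0% local = 9.75% → €2.09
Nightstand €173.69: furniture → 5% + 0% local = 5% → €8.68
Rotisserie chicken €7.65: prepared food → 5% + 2.75% local = 7.75% → €0.59
Photo printing (20 prints) €6.51: taxable services → 9.25% + 1.5% local = 10.75% → €0.70
Subtotal = €531.81; tax = €30.97; total due = €562.78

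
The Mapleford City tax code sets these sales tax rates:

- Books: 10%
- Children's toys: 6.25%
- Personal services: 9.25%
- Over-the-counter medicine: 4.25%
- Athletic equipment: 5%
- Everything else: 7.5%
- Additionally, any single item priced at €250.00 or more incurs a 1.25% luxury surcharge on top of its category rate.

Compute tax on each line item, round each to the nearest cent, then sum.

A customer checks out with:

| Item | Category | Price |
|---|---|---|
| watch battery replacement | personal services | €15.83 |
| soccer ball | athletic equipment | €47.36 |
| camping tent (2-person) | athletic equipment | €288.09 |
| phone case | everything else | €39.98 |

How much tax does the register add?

€24.84

Watch battery replacement €15.83: personal services → 9.25% → €1.46
Soccer ball €47.36: athletic equipment → 5% → €2.37
Camping tent (2-person) €288.09: athletic equipment → 5% + 1.25% surcharge = 6.25% → €18.01
Phone case €39.98: everything else → 7.5% → €3.00
Total tax = €1.46 + €2.37 + €18.01 + €3.00 = €24.84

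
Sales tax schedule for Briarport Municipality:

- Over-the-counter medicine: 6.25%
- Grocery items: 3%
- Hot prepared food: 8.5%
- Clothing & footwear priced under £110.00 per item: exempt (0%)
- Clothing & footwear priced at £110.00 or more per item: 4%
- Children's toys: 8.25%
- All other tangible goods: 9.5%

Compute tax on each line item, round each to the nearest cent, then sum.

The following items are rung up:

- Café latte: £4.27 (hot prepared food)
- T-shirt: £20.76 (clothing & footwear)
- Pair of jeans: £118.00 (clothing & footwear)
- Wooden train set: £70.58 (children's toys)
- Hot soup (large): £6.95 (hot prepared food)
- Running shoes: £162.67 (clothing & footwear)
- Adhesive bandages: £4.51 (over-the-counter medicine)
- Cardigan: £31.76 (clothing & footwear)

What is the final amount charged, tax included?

Café latte £4.27: hot prepared food → 8.5% → £0.36
T-shirt £20.76: clothing & footwear, under £110.00 → 0% → £0.00
Pair of jeans £118.00: clothing & footwear, £110.00 or more → 4% → £4.72
Wooden train set £70.58: children's toys → 8.25% → £5.82
Hot soup (large) £6.95: hot prepared food → 8.5% → £0.59
Running shoes £162.67: clothing & footwear, £110.00 or more → 4% → £6.51
Adhesive bandages £4.51: over-the-counter medicine → 6.25% → £0.28
Cardigan £31.76: clothing & footwear, under £110.00 → 0% → £0.00
Subtotal = £419.50; tax = £18.28; total due = £437.78

£437.78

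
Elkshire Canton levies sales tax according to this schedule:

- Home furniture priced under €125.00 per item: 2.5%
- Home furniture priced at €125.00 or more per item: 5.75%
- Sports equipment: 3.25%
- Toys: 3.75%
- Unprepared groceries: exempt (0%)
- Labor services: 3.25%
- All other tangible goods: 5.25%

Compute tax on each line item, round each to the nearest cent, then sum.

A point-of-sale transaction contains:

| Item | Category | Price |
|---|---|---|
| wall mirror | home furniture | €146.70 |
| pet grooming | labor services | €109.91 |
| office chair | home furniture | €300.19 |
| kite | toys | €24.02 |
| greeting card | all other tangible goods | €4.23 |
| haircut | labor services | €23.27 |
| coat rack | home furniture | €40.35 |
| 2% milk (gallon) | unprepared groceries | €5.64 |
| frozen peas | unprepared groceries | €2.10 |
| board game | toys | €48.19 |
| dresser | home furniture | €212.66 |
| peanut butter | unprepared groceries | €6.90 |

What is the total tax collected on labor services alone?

Pet grooming €109.91: labor services → 3.25% → €3.57
Haircut €23.27: labor services → 3.25% → €0.76
Tax on labor services = €3.57 + €0.76 = €4.33

€4.33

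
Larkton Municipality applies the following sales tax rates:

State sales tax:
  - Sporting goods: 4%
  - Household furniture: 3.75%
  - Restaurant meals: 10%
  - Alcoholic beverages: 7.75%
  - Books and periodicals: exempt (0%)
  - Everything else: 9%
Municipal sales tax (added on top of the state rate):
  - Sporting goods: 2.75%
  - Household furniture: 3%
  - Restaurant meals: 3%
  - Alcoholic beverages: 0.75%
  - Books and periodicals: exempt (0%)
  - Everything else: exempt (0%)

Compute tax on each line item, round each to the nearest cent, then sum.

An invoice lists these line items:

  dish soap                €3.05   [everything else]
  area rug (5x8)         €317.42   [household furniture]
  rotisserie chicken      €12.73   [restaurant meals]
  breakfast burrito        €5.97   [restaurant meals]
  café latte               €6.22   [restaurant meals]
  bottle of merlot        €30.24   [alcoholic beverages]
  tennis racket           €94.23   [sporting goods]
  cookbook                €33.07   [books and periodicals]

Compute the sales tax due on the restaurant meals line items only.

€3.24

Rotisserie chicken €12.73: restaurant meals → 10% + 3% municipal = 13% → €1.65
Breakfast burrito €5.97: restaurant meals → 10% + 3% municipal = 13% → €0.78
Café latte €6.22: restaurant meals → 10% + 3% municipal = 13% → €0.81
Tax on restaurant meals = €1.65 + €0.78 + €0.81 = €3.24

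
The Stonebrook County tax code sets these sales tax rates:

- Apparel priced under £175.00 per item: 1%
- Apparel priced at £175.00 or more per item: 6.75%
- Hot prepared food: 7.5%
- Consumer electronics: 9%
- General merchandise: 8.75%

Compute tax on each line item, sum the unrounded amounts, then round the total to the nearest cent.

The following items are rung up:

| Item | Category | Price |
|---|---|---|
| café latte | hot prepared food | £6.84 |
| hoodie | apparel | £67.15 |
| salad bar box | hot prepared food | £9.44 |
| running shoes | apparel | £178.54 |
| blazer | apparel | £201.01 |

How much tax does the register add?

£27.51

Café latte £6.84: hot prepared food → 7.5% → £0.513
Hoodie £67.15: apparel, under £175.00 → 1% → £0.6715
Salad bar box £9.44: hot prepared food → 7.5% → £0.708
Running shoes £178.54: apparel, £175.00 or more → 6.75% → £12.05145
Blazer £201.01: apparel, £175.00 or more → 6.75% → £13.568175
Unrounded tax sum = £27.512125 → £27.51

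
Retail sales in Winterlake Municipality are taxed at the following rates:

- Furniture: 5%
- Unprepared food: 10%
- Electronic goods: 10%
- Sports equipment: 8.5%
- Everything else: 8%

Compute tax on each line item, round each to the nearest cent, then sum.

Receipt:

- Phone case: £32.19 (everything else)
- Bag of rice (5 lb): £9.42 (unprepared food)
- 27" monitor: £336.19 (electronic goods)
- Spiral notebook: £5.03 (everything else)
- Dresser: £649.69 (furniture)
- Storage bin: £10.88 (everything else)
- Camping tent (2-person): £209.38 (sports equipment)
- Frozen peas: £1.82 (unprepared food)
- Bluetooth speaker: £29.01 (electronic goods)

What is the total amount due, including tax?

Phone case £32.19: everything else → 8% → £2.58
Bag of rice (5 lb) £9.42: unprepared food → 10% → £0.94
27" monitor £336.19: electronic goods → 10% → £33.62
Spiral notebook £5.03: everything else → 8% → £0.40
Dresser £649.69: furniture → 5% → £32.48
Storage bin £10.88: everything else → 8% → £0.87
Camping tent (2-person) £209.38: sports equipment → 8.5% → £17.80
Frozen peas £1.82: unprepared food → 10% → £0.18
Bluetooth speaker £29.01: electronic goods → 10% → £2.90
Subtotal = £1283.61; tax = £91.77; total due = £1375.38

£1375.38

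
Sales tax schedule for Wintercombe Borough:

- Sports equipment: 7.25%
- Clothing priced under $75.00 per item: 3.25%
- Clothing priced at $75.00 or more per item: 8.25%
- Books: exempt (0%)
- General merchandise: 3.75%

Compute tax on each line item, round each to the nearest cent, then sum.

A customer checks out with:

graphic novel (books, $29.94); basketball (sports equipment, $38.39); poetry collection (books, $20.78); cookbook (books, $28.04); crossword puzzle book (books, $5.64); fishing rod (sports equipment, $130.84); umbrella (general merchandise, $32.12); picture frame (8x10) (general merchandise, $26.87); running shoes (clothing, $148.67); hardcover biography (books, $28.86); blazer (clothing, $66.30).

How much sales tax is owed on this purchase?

Graphic novel $29.94: books → 0% → $0.00
Basketball $38.39: sports equipment → 7.25% → $2.78
Poetry collection $20.78: books → 0% → $0.00
Cookbook $28.04: books → 0% → $0.00
Crossword puzzle book $5.64: books → 0% → $0.00
Fishing rod $130.84: sports equipment → 7.25% → $9.49
Umbrella $32.12: general merchandise → 3.75% → $1.20
Picture frame (8x10) $26.87: general merchandise → 3.75% → $1.01
Running shoes $148.67: clothing, $75.00 or more → 8.25% → $12.27
Hardcover biography $28.86: books → 0% → $0.00
Blazer $66.30: clothing, under $75.00 → 3.25% → $2.15
Total tax = $2.78 + $9.49 + $1.20 + $1.01 + $12.27 + $2.15 = $28.90

$28.90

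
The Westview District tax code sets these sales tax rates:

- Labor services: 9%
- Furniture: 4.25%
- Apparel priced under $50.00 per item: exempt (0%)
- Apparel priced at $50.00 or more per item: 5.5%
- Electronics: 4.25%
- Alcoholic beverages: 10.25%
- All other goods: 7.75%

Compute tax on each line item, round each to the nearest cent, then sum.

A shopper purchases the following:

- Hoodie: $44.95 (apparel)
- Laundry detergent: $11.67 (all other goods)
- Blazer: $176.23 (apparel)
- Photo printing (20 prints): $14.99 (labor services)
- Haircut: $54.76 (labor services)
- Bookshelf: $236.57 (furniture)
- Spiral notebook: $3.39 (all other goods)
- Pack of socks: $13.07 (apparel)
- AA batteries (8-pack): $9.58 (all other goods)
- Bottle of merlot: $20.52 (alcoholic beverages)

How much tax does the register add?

$30.02

Hoodie $44.95: apparel, under $50.00 → 0% → $0.00
Laundry detergent $11.67: all other goods → 7.75% → $0.90
Blazer $176.23: apparel, $50.00 or more → 5.5% → $9.69
Photo printing (20 prints) $14.99: labor services → 9% → $1.35
Haircut $54.76: labor services → 9% → $4.93
Bookshelf $236.57: furniture → 4.25% → $10.05
Spiral notebook $3.39: all other goods → 7.75% → $0.26
Pack of socks $13.07: apparel, under $50.00 → 0% → $0.00
AA batteries (8-pack) $9.58: all other goods → 7.75% → $0.74
Bottle of merlot $20.52: alcoholic beverages → 10.25% → $2.10
Total tax = $0.90 + $9.69 + $1.35 + $4.93 + $10.05 + $0.26 + $0.74 + $2.10 = $30.02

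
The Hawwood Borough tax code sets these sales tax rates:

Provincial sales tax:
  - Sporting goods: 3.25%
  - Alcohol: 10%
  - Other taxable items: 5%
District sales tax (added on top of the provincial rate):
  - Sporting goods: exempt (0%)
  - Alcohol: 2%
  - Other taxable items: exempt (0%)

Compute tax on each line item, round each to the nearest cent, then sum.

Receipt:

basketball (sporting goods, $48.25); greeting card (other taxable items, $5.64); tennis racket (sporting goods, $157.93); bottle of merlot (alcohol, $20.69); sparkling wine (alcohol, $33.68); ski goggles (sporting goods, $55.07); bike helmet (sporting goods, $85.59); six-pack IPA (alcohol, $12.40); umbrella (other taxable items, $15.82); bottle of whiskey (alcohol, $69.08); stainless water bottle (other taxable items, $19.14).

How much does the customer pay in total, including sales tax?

Basketball $48.25: sporting goods → 3.25% + 0% district = 3.25% → $1.57
Greeting card $5.64: other taxable items → 5% + 0% district = 5% → $0.28
Tennis racket $157.93: sporting goods → 3.25% + 0% district = 3.25% → $5.13
Bottle of merlot $20.69: alcohol → 10% + 2% district = 12% → $2.48
Sparkling wine $33.68: alcohol → 10% + 2% district = 12% → $4.04
Ski goggles $55.07: sporting goods → 3.25% + 0% district = 3.25% → $1.79
Bike helmet $85.59: sporting goods → 3.25% + 0% district = 3.25% → $2.78
Six-pack IPA $12.40: alcohol → 10% + 2% district = 12% → $1.49
Umbrella $15.82: other taxable items → 5% + 0% district = 5% → $0.79
Bottle of whiskey $69.08: alcohol → 10% + 2% district = 12% → $8.29
Stainless water bottle $19.14: other taxable items → 5% + 0% district = 5% → $0.96
Subtotal = $523.29; tax = $29.60; total due = $552.89

$552.89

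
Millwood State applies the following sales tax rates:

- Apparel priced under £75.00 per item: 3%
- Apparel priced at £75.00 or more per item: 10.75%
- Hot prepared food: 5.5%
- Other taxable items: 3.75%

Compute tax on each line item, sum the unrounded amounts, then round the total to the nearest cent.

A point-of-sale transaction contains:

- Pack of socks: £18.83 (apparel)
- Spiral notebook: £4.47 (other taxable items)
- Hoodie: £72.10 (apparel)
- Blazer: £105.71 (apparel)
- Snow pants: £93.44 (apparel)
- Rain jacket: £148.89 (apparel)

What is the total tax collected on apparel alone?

Pack of socks £18.83: apparel, under £75.00 → 3% → £0.5649
Hoodie £72.10: apparel, under £75.00 → 3% → £2.163
Blazer £105.71: apparel, £75.00 or more → 10.75% → £11.363825
Snow pants £93.44: apparel, £75.00 or more → 10.75% → £10.0448
Rain jacket £148.89: apparel, £75.00 or more → 10.75% → £16.005675
Tax on apparel: unrounded sum = £40.1422 → £40.14

£40.14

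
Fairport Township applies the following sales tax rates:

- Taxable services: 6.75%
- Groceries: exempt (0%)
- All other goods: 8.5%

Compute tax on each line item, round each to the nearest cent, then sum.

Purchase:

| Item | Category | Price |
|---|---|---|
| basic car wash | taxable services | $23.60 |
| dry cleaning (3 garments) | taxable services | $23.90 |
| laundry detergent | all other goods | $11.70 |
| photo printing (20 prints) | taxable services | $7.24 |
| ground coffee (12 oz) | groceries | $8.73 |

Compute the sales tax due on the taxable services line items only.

$3.69

Basic car wash $23.60: taxable services → 6.75% → $1.59
Dry cleaning (3 garments) $23.90: taxable services → 6.75% → $1.61
Photo printing (20 prints) $7.24: taxable services → 6.75% → $0.49
Tax on taxable services = $1.59 + $1.61 + $0.49 = $3.69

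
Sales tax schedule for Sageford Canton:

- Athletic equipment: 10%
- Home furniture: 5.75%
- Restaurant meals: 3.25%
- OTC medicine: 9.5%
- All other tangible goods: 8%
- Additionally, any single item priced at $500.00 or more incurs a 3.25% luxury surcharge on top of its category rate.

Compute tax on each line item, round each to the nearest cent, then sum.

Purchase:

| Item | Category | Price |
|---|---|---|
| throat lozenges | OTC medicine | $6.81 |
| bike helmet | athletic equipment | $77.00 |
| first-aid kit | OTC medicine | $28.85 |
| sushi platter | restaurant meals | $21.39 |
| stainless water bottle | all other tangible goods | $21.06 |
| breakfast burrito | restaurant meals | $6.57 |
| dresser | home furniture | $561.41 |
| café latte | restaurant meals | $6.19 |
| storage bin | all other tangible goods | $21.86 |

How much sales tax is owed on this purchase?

$66.16

Throat lozenges $6.81: OTC medicine → 9.5% → $0.65
Bike helmet $77.00: athletic equipment → 10% → $7.70
First-aid kit $28.85: OTC medicine → 9.5% → $2.74
Sushi platter $21.39: restaurant meals → 3.25% → $0.70
Stainless water bottle $21.06: all other tangible goods → 8% → $1.68
Breakfast burrito $6.57: restaurant meals → 3.25% → $0.21
Dresser $561.41: home furniture → 5.75% + 3.25% surcharge = 9% → $50.53
Café latte $6.19: restaurant meals → 3.25% → $0.20
Storage bin $21.86: all other tangible goods → 8% → $1.75
Total tax = $0.65 + $7.70 + $2.74 + $0.70 + $1.68 + $0.21 + $50.53 + $0.20 + $1.75 = $66.16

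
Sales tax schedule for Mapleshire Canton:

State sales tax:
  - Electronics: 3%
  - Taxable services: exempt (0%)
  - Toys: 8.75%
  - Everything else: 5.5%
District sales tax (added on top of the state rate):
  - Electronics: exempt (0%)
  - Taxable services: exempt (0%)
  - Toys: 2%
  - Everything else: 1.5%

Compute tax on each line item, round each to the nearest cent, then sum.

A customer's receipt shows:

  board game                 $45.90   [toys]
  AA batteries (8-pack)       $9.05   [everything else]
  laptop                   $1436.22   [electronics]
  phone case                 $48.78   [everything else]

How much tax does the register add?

$52.06

Board game $45.90: toys → 8.75% + 2% district = 10.75% → $4.93
AA batteries (8-pack) $9.05: everything else → 5.5% + 1.5% district = 7% → $0.63
Laptop $1436.22: electronics → 3% + 0% district = 3% → $43.09
Phone case $48.78: everything else → 5.5% + 1.5% district = 7% → $3.41
Total tax = $4.93 + $0.63 + $43.09 + $3.41 = $52.06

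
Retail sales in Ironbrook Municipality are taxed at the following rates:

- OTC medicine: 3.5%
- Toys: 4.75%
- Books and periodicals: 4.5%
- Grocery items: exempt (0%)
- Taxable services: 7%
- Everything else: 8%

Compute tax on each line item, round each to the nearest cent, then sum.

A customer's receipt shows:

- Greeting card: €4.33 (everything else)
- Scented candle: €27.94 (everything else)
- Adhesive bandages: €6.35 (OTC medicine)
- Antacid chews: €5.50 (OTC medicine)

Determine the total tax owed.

Greeting card €4.33: everything else → 8% → €0.35
Scented candle €27.94: everything else → 8% → €2.24
Adhesive bandages €6.35: OTC medicine → 3.5% → €0.22
Antacid chews €5.50: OTC medicine → 3.5% → €0.19
Total tax = €0.35 + €2.24 + €0.22 + €0.19 = €3.00

€3.00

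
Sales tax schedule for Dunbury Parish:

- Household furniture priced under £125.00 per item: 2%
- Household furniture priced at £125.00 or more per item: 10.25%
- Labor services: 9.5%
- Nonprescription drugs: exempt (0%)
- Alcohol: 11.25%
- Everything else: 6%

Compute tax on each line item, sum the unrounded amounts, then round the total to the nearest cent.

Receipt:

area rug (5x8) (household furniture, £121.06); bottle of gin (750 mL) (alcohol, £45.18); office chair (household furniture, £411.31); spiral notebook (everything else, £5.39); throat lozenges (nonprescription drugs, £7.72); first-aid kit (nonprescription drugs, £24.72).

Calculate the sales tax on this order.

Area rug (5x8) £121.06: household furniture, under £125.00 → 2% → £2.4212
Bottle of gin (750 mL) £45.18: alcohol → 11.25% → £5.08275
Office chair £411.31: household furniture, £125.00 or more → 10.25% → £42.159275
Spiral notebook £5.39: everything else → 6% → £0.3234
Throat lozenges £7.72: nonprescription drugs → 0% → £0.00
First-aid kit £24.72: nonprescription drugs → 0% → £0.00
Unrounded tax sum = £49.986625 → £49.99

£49.99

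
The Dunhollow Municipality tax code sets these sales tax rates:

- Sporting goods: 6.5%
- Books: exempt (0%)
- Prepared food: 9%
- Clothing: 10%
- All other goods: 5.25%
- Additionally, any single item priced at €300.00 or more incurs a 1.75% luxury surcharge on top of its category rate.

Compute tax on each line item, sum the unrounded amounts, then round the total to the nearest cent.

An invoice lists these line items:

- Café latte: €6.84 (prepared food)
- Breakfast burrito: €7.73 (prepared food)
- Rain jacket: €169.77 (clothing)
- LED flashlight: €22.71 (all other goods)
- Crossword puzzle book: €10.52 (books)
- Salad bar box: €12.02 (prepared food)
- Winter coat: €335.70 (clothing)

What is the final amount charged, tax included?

€625.30

Café latte €6.84: prepared food → 9% → €0.6156
Breakfast burrito €7.73: prepared food → 9% → €0.6957
Rain jacket €169.77: clothing → 10% → €16.977
LED flashlight €22.71: all other goods → 5.25% → €1.192275
Crossword puzzle book €10.52: books → 0% → €0.00
Salad bar box €12.02: prepared food → 9% → €1.0818
Winter coat €335.70: clothing → 10% + 1.75% surcharge = 11.75% → €39.44475
Subtotal = €565.29; unrounded tax = €60.007125 → €60.01; total due = €625.30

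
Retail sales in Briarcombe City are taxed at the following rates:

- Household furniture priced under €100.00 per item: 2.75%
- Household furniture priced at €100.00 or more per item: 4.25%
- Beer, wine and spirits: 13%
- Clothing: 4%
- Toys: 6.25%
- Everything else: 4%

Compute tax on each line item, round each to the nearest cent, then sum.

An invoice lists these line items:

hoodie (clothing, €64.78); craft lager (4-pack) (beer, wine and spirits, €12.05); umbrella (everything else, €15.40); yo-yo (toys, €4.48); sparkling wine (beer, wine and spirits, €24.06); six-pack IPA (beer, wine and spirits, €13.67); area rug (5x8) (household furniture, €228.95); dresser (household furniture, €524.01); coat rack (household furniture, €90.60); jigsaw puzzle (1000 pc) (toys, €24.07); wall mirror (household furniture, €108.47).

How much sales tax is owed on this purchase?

Hoodie €64.78: clothing → 4% → €2.59
Craft lager (4-pack) €12.05: beer, wine and spirits → 13% → €1.57
Umbrella €15.40: everything else → 4% → €0.62
Yo-yo €4.48: toys → 6.25% → €0.28
Sparkling wine €24.06: beer, wine and spirits → 13% → €3.13
Six-pack IPA €13.67: beer, wine and spirits → 13% → €1.78
Area rug (5x8) €228.95: household furniture, €100.00 or more → 4.25% → €9.73
Dresser €524.01: household furniture, €100.00 or more → 4.25% → €22.27
Coat rack €90.60: household furniture, under €100.00 → 2.75% → €2.49
Jigsaw puzzle (1000 pc) €24.07: toys → 6.25% → €1.50
Wall mirror €108.47: household furniture, €100.00 or more → 4.25% → €4.61
Total tax = €2.59 + €1.57 + €0.62 + €0.28 + €3.13 + €1.78 + €9.73 + €22.27 + €2.49 + €1.50 + €4.61 = €50.57

€50.57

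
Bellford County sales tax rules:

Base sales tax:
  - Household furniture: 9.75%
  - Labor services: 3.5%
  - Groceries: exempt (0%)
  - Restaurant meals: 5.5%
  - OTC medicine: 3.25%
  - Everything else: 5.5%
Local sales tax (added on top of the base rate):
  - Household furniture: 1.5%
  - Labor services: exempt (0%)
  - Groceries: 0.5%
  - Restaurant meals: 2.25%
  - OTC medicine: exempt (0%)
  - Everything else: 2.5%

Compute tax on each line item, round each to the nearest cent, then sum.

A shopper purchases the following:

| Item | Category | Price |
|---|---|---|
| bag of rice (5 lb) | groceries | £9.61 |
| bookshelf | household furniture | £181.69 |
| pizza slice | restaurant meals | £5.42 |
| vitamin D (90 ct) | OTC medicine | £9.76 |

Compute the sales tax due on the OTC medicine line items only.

£0.32

Vitamin D (90 ct) £9.76: OTC medicine → 3.25% + 0% local = 3.25% → £0.32
Tax on OTC medicine = £0.32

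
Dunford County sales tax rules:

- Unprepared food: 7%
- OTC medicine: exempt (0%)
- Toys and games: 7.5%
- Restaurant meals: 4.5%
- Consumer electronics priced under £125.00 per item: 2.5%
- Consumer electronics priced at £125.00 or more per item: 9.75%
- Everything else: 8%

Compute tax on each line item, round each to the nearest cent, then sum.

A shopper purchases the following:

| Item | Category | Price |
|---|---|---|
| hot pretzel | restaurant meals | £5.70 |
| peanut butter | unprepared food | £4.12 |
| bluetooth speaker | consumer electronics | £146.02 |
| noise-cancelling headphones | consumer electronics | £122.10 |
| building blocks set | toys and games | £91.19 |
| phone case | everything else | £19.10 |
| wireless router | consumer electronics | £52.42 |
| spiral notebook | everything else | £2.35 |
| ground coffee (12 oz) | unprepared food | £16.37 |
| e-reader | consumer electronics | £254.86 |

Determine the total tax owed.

£53.71

Hot pretzel £5.70: restaurant meals → 4.5% → £0.26
Peanut butter £4.12: unprepared food → 7% → £0.29
Bluetooth speaker £146.02: consumer electronics, £125.00 or more → 9.75% → £14.24
Noise-cancelling headphones £122.10: consumer electronics, under £125.00 → 2.5% → £3.05
Building blocks set £91.19: toys and games → 7.5% → £6.84
Phone case £19.10: everything else → 8% → £1.53
Wireless router £52.42: consumer electronics, under £125.00 → 2.5% → £1.31
Spiral notebook £2.35: everything else → 8% → £0.19
Ground coffee (12 oz) £16.37: unprepared food → 7% → £1.15
E-reader £254.86: consumer electronics, £125.00 or more → 9.75% → £24.85
Total tax = £0.26 + £0.29 + £14.24 + £3.05 + £6.84 + £1.53 + £1.31 + £0.19 + £1.15 + £24.85 = £53.71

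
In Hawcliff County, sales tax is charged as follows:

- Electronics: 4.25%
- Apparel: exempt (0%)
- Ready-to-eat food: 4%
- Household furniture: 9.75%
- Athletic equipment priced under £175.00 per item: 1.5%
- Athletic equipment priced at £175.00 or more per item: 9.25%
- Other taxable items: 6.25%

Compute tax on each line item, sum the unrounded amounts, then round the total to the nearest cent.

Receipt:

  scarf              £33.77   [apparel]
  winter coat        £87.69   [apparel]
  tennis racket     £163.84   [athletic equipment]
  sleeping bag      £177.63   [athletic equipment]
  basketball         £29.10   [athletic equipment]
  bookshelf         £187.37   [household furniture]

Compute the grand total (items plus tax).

£716.99

Scarf £33.77: apparel → 0% → £0.00
Winter coat £87.69: apparel → 0% → £0.00
Tennis racket £163.84: athletic equipment, under £175.00 → 1.5% → £2.4576
Sleeping bag £177.63: athletic equipment, £175.00 or more → 9.25% → £16.430775
Basketball £29.10: athletic equipment, under £175.00 → 1.5% → £0.4365
Bookshelf £187.37: household furniture → 9.75% → £18.268575
Subtotal = £679.40; unrounded tax = £37.59345 → £37.59; total due = £716.99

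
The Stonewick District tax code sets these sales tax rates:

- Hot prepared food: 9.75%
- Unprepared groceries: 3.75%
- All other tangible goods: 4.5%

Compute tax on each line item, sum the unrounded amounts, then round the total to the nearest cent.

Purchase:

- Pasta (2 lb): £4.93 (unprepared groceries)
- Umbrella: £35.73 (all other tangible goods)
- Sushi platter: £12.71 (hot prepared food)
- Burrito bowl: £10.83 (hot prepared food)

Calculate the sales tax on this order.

£4.09

Pasta (2 lb) £4.93: unprepared groceries → 3.75% → £0.184875
Umbrella £35.73: all other tangible goods → 4.5% → £1.60785
Sushi platter £12.71: hot prepared food → 9.75% → £1.239225
Burrito bowl £10.83: hot prepared food → 9.75% → £1.055925
Unrounded tax sum = £4.087875 → £4.09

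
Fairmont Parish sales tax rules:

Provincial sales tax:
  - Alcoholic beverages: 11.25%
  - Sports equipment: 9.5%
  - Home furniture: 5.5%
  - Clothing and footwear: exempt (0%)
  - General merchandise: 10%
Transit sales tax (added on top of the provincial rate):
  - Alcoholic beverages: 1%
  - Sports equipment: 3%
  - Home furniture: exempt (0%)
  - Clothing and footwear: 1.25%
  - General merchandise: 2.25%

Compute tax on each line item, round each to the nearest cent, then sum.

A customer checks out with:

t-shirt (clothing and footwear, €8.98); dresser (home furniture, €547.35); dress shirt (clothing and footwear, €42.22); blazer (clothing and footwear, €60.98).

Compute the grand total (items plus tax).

T-shirt €8.98: clothing and footwear → 0% + 1.25% transit = 1.25% → €0.11
Dresser €547.35: home furniture → 5.5% + 0% transit = 5.5% → €30.10
Dress shirt €42.22: clothing and footwear → 0% + 1.25% transit = 1.25% → €0.53
Blazer €60.98: clothing and footwear → 0% + 1.25% transit = 1.25% → €0.76
Subtotal = €659.53; tax = €31.50; total due = €691.03

€691.03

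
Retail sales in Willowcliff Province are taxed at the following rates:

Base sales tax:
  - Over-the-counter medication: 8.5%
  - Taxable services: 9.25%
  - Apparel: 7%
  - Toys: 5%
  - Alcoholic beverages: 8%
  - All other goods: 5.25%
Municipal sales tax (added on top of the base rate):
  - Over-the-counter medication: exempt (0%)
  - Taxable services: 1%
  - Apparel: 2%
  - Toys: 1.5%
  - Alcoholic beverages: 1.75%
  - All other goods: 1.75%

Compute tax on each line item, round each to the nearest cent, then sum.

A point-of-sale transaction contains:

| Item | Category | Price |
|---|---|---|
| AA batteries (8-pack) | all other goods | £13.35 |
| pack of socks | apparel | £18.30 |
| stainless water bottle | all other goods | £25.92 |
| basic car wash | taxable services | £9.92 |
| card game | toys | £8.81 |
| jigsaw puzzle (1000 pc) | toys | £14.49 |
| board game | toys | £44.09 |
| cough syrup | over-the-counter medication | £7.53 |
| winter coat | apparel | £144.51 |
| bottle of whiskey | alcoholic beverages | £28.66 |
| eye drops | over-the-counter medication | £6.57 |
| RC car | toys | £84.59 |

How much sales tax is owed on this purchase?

£32.29

AA batteries (8-pack) £13.35: all other goods → 5.25% + 1.75% municipal = 7% → £0.93
Pack of socks £18.30: apparel → 7% + 2% municipal = 9% → £1.65
Stainless water bottle £25.92: all other goods → 5.25% + 1.75% municipal = 7% → £1.81
Basic car wash £9.92: taxable services → 9.25% + 1% municipal = 10.25% → £1.02
Card game £8.81: toys → 5% + 1.5% municipal = 6.5% → £0.57
Jigsaw puzzle (1000 pc) £14.49: toys → 5% + 1.5% municipal = 6.5% → £0.94
Board game £44.09: toys → 5% + 1.5% municipal = 6.5% → £2.87
Cough syrup £7.53: over-the-counter medication → 8.5% + 0% municipal = 8.5% → £0.64
Winter coat £144.51: apparel → 7% + 2% municipal = 9% → £13.01
Bottle of whiskey £28.66: alcoholic beverages → 8% + 1.75% municipal = 9.75% → £2.79
Eye drops £6.57: over-the-counter medication → 8.5% + 0% municipal = 8.5% → £0.56
RC car £84.59: toys → 5% + 1.5% municipal = 6.5% → £5.50
Total tax = £0.93 + £1.65 + £1.81 + £1.02 + £0.57 + £0.94 + £2.87 + £0.64 + £13.01 + £2.79 + £0.56 + £5.50 = £32.29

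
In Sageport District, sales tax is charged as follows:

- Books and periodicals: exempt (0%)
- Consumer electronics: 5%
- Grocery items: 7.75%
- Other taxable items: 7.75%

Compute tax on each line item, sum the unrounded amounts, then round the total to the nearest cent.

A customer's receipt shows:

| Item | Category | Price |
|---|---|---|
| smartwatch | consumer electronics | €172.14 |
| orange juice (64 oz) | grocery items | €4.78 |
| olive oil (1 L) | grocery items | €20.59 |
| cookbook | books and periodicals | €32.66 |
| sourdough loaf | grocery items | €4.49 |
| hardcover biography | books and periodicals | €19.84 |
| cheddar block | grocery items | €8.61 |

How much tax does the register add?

€11.59

Smartwatch €172.14: consumer electronics → 5% → €8.607
Orange juice (64 oz) €4.78: grocery items → 7.75% → €0.37045
Olive oil (1 L) €20.59: grocery items → 7.75% → €1.595725
Cookbook €32.66: books and periodicals → 0% → €0.00
Sourdough loaf €4.49: grocery items → 7.75% → €0.347975
Hardcover biography €19.84: books and periodicals → 0% → €0.00
Cheddar block €8.61: grocery items → 7.75% → €0.667275
Unrounded tax sum = €11.588425 → €11.59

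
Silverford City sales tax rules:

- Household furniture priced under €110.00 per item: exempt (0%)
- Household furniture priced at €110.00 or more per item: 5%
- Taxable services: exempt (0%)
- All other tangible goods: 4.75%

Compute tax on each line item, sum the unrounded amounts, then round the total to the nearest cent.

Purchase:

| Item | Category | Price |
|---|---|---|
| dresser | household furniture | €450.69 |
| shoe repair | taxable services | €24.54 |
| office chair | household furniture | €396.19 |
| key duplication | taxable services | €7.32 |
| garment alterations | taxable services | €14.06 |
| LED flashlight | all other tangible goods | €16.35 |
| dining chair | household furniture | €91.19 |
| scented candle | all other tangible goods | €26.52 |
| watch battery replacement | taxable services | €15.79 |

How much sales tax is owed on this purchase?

Dresser €450.69: household furniture, €110.00 or more → 5% → €22.5345
Shoe repair €24.54: taxable services → 0% → €0.00
Office chair €396.19: household furniture, €110.00 or more → 5% → €19.8095
Key duplication €7.32: taxable services → 0% → €0.00
Garment alterations €14.06: taxable services → 0% → €0.00
LED flashlight €16.35: all other tangible goods → 4.75% → €0.776625
Dining chair €91.19: household furniture, under €110.00 → 0% → €0.00
Scented candle €26.52: all other tangible goods → 4.75% → €1.2597
Watch battery replacement €15.79: taxable services → 0% → €0.00
Unrounded tax sum = €44.380325 → €44.38

€44.38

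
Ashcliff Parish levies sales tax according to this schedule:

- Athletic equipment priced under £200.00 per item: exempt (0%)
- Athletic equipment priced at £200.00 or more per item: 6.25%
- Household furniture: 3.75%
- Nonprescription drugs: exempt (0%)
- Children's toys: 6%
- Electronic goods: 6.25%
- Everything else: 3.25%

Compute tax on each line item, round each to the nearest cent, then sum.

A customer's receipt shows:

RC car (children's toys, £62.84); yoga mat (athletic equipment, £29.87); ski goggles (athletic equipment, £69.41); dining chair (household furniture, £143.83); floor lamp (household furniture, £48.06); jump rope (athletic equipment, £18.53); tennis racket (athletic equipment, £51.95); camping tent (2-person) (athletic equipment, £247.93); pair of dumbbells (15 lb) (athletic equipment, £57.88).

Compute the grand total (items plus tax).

RC car £62.84: children's toys → 6% → £3.77
Yoga mat £29.87: athletic equipment, under £200.00 → 0% → £0.00
Ski goggles £69.41: athletic equipment, under £200.00 → 0% → £0.00
Dining chair £143.83: household furniture → 3.75% → £5.39
Floor lamp £48.06: household furniture → 3.75% → £1.80
Jump rope £18.53: athletic equipment, under £200.00 → 0% → £0.00
Tennis racket £51.95: athletic equipment, under £200.00 → 0% → £0.00
Camping tent (2-person) £247.93: athletic equipment, £200.00 or more → 6.25% → £15.50
Pair of dumbbells (15 lb) £57.88: athletic equipment, under £200.00 → 0% → £0.00
Subtotal = £730.30; tax = £26.46; total due = £756.76

£756.76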